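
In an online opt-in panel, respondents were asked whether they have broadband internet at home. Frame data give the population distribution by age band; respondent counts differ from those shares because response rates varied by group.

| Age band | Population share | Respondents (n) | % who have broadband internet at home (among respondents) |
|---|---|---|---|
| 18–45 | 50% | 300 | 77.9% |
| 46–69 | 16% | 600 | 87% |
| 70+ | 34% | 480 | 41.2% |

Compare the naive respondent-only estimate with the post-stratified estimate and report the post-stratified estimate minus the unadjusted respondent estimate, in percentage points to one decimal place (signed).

-2.2 percentage points

Unadjusted (pooled respondent) estimate weights by respondent counts:
  (300/1380)×77.9 + (600/1380)×87 + (480/1380)×41.2 = 69.0913%
Reweighting by population age band shares:
  0.5×77.9 + 0.16×87 + 0.34×41.2 = 66.878%
Difference = 66.878 − 69.0913 = -2.2133 pp.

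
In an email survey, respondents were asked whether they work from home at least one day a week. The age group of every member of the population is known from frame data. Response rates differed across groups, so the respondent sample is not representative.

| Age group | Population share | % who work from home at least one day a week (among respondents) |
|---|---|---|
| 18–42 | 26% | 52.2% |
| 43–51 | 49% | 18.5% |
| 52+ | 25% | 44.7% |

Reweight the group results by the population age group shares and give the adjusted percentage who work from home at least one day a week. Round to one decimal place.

Each cell contributes population-share × respondent value:
  18–42: 0.26 × 52.2 = 13.572
  43–51: 0.49 × 18.5 = 9.065
  52+: 0.25 × 44.7 = 11.175
Post-stratified estimate = 33.812 → 33.8%.

33.8%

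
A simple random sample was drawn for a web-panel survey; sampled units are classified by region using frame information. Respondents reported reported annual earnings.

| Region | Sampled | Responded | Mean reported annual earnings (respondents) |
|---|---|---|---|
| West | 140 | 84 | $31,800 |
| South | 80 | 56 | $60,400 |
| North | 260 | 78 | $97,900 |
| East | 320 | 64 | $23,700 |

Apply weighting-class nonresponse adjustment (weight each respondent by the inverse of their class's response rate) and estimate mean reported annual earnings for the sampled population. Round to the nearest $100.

Response rates by class: West 84/140 = 60%, South 56/80 = 70%, North 78/260 = 30%, East 64/320 = 20%.
Each respondent's weight = sampled/responded in their class; summing within a class gives n_sampled, so:
  West: 140 × 31,800 = 4,452,000
  South: 80 × 60,400 = 4,832,000
  North: 260 × 97,900 = 25,454,000
  East: 320 × 23,700 = 7,584,000
Adjusted estimate = 42,322,000 / 800 = 52902.5 → $52,900.

$52,900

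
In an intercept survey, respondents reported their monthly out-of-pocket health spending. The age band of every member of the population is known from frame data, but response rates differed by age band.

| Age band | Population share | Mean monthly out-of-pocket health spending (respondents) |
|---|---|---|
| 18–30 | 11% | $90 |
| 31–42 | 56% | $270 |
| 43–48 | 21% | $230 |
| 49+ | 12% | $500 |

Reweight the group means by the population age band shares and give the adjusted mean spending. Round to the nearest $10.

Reweight to the known age band distribution:
  18–30: 0.11 × 90 = 9.9
  31–42: 0.56 × 270 = 151.2
  43–48: 0.21 × 230 = 48.3
  49+: 0.12 × 500 = 60
Post-stratified estimate = 269.4 → $270.

$270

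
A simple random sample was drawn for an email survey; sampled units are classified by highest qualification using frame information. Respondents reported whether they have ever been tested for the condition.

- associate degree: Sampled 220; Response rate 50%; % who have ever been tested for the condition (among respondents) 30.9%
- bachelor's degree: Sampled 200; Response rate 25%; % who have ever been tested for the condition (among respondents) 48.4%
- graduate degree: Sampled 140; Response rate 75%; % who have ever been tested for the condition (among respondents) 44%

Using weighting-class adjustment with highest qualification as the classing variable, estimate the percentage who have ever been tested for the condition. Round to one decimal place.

Inverse-response-rate weighting restores each class to its sampled count, so class totals weight by n_sampled:
  associate degree: 220 × 30.9 = 6798
  bachelor's degree: 200 × 48.4 = 9680
  graduate degree: 140 × 44 = 6160
Adjusted estimate = 22,638 / 560 = 40.425 → 40.4%.

40.4%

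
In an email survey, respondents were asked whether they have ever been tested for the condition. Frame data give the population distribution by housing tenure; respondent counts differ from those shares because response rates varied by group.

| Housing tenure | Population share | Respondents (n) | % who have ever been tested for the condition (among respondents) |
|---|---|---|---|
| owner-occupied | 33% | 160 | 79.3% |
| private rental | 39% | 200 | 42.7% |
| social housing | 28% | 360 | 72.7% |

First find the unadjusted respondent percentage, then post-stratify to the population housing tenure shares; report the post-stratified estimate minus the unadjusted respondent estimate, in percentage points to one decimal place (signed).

Naive respondent-only estimate (weights = respondent counts):
  (160/720)×79.3 + (200/720)×42.7 + (360/720)×72.7 = 65.8333%
Post-stratifying to population shares instead:
  0.33×79.3 + 0.39×42.7 + 0.28×72.7 = 63.178%
Difference = 63.178 − 65.8333 = -2.6553 pp.

-2.7 percentage points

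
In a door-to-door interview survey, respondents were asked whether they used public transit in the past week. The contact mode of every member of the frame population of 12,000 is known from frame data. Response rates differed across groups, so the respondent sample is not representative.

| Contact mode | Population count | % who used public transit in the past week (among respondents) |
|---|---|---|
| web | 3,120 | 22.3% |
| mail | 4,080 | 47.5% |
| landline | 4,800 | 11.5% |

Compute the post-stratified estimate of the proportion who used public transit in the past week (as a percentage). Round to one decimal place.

26.5%

Post-stratification weights by population share, not respondent share:
  web: (3,120/12,000) × 22.3 = 5.798
  mail: (4,080/12,000) × 47.5 = 16.15
  landline: (4,800/12,000) × 11.5 = 4.6
Post-stratified estimate = 26.548 → 26.5%.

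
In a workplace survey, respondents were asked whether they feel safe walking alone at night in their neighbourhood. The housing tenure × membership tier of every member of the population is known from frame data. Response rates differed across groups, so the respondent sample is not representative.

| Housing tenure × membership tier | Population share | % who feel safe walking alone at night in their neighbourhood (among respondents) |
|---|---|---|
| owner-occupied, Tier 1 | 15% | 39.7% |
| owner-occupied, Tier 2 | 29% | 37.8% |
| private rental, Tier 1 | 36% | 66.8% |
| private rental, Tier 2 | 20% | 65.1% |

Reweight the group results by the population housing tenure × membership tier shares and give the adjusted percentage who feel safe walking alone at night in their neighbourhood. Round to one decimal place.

Reweight to the known housing tenure × membership tier distribution:
  owner-occupied, Tier 1: 0.15 × 39.7 = 5.955
  owner-occupied, Tier 2: 0.29 × 37.8 = 10.962
  private rental, Tier 1: 0.36 × 66.8 = 24.048
  private rental, Tier 2: 0.2 × 65.1 = 13.02
Post-stratified estimate = 53.985 → 54.0%.

54.0%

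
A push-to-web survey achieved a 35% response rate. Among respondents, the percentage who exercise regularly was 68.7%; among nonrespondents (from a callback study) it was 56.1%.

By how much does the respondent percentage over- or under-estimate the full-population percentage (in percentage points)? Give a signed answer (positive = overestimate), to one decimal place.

+8.2 percentage points

Nonresponse fraction = 1 − 0.35 = 0.65.
Bias = (nonresponse fraction) × (respondent percentage − nonrespondent percentage)
     = 0.65 × (68.7 − 56.1) = 0.65 × 12.6 = 8.19.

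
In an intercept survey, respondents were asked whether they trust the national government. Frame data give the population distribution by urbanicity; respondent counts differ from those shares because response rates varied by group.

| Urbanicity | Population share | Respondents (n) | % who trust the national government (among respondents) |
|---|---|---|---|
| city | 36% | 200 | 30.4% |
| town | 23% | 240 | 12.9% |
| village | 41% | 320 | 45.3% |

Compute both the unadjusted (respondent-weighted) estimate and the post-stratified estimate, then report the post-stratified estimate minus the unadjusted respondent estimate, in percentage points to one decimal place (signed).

+1.3 percentage points

Without adjustment, the pooled respondent share is:
  (200/760)×30.4 + (240/760)×12.9 + (320/760)×45.3 = 31.1474%
Post-stratifying to population shares instead:
  0.36×30.4 + 0.23×12.9 + 0.41×45.3 = 32.484%
Difference = 32.484 − 31.1474 = 1.3366 pp.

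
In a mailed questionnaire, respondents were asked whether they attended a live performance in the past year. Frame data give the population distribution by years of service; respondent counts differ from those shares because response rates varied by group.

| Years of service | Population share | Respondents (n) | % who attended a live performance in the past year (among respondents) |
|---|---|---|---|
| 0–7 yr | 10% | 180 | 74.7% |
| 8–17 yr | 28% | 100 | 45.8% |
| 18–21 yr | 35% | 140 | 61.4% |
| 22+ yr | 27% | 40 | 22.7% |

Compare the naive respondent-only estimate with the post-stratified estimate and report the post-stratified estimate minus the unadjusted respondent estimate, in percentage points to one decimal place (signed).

Unadjusted (pooled respondent) estimate weights by respondent counts:
  (180/460)×74.7 + (100/460)×45.8 + (140/460)×61.4 + (40/460)×22.7 = 59.8478%
Post-stratified estimate weights by population shares:
  0.1×74.7 + 0.28×45.8 + 0.35×61.4 + 0.27×22.7 = 47.913%
Difference = 47.913 − 59.8478 = -11.9348 pp.

-11.9 percentage points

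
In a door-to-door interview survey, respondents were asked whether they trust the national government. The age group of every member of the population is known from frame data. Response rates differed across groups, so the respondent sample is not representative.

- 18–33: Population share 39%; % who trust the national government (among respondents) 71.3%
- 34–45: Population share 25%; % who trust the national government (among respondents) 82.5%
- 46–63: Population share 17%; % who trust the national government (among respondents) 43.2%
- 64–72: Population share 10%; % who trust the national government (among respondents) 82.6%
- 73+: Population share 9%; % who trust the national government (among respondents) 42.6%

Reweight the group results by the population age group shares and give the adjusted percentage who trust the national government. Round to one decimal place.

67.9%

Reweight to the known age group distribution:
  18–33: 0.39 × 71.3 = 27.807
  34–45: 0.25 × 82.5 = 20.625
  46–63: 0.17 × 43.2 = 7.344
  64–72: 0.1 × 82.6 = 8.26
  73+: 0.09 × 42.6 = 3.834
Post-stratified estimate = 67.87 → 67.9%.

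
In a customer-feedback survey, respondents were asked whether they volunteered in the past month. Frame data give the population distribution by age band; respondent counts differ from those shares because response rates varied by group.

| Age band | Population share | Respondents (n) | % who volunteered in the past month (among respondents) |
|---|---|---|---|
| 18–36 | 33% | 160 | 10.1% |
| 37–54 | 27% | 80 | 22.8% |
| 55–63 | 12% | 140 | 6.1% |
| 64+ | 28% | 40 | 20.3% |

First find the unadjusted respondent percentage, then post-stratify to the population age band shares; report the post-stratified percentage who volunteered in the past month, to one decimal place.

Without adjustment, the pooled respondent share is:
  (160/420)×10.1 + (80/420)×22.8 + (140/420)×6.1 + (40/420)×20.3 = 12.1571%
Reweighting by population age band shares:
  0.33×10.1 + 0.27×22.8 + 0.12×6.1 + 0.28×20.3 = 15.905%

15.9%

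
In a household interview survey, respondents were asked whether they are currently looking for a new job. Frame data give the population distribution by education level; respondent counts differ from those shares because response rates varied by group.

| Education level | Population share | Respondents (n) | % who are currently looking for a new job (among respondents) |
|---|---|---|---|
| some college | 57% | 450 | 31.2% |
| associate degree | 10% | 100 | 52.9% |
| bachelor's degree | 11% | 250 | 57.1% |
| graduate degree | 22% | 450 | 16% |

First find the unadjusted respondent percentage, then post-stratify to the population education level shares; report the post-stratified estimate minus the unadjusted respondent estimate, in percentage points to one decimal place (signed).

+0.2 percentage points

Without adjustment, the pooled respondent share is:
  (450/1250)×31.2 + (100/1250)×52.9 + (250/1250)×57.1 + (450/1250)×16 = 32.644%
Post-stratifying to population shares instead:
  0.57×31.2 + 0.1×52.9 + 0.11×57.1 + 0.22×16 = 32.875%
Difference = 32.875 − 32.644 = 0.231 pp.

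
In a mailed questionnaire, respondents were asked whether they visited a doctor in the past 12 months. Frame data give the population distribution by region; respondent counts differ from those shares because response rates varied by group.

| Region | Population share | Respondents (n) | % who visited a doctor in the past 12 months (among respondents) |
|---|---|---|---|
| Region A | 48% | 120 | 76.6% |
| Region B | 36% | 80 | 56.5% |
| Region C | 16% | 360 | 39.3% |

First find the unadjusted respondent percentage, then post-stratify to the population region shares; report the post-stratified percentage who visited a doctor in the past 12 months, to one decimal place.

Unadjusted (pooled respondent) estimate weights by respondent counts:
  (120/560)×76.6 + (80/560)×56.5 + (360/560)×39.3 = 49.75%
Reweighting by population region shares:
  0.48×76.6 + 0.36×56.5 + 0.16×39.3 = 63.396%

63.4%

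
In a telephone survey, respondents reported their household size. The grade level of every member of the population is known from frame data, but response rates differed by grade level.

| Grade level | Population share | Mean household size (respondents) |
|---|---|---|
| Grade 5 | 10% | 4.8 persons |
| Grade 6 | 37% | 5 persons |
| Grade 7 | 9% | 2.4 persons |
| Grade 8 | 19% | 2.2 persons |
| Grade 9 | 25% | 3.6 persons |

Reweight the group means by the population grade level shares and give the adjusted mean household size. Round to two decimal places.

3.86

Each cell contributes population-share × respondent value:
  Grade 5: 0.1 × 4.8 = 0.48
  Grade 6: 0.37 × 5 = 1.85
  Grade 7: 0.09 × 2.4 = 0.216
  Grade 8: 0.19 × 2.2 = 0.418
  Grade 9: 0.25 × 3.6 = 0.9
Post-stratified estimate = 3.864 → 3.86.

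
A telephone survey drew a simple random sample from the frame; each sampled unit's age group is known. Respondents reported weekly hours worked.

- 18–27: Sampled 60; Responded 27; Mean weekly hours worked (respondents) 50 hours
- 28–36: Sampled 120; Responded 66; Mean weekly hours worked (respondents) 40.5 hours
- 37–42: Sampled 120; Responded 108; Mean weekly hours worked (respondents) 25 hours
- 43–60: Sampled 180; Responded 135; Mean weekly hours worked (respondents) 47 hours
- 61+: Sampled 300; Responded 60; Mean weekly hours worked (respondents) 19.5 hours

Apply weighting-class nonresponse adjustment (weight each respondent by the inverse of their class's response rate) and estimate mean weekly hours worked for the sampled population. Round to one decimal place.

Response rates by class: 18–27 27/60 = 45%, 28–36 66/120 = 55%, 37–42 108/120 = 90%, 43–60 135/180 = 75%, 61+ 60/300 = 20%.
Weighting each respondent by the inverse class response rate inflates each class back to its sampled size, so the class weight is n_sampled:
  18–27: 60 × 50 = 3000
  28–36: 120 × 40.5 = 4860
  37–42: 120 × 25 = 3000
  43–60: 180 × 47 = 8460
  61+: 300 × 19.5 = 5850
Adjusted estimate = 25,170 / 780 = 32.2692 → 32.3.

32.3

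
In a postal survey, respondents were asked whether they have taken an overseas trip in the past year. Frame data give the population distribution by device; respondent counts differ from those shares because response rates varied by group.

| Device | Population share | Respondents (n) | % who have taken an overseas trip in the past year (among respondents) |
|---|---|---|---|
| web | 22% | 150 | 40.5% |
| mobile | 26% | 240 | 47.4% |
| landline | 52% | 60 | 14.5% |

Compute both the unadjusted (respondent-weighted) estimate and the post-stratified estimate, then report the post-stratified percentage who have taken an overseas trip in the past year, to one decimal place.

Naive respondent-only estimate (weights = respondent counts):
  (150/450)×40.5 + (240/450)×47.4 + (60/450)×14.5 = 40.7133%
Post-stratifying to population shares instead:
  0.22×40.5 + 0.26×47.4 + 0.52×14.5 = 28.774%

28.8%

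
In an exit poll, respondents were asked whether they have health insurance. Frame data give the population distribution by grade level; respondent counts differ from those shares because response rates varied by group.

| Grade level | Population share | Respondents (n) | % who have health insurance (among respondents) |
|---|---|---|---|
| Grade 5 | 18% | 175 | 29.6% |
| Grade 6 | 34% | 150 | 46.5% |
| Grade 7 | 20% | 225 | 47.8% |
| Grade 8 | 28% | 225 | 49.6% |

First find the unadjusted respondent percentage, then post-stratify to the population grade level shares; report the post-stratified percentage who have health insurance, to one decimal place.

44.6%

Unadjusted (pooled respondent) estimate weights by respondent counts:
  (175/775)×29.6 + (150/775)×46.5 + (225/775)×47.8 + (225/775)×49.6 = 43.9613%
Post-stratified estimate weights by population shares:
  0.18×29.6 + 0.34×46.5 + 0.2×47.8 + 0.28×49.6 = 44.586%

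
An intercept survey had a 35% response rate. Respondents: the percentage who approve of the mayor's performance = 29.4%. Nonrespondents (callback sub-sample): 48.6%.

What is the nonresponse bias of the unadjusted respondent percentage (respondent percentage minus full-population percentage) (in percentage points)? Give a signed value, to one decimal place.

Nonresponse fraction = 1 − 0.35 = 0.65.
Bias = (nonresponse fraction) × (respondent percentage − nonrespondent percentage)
     = 0.65 × (29.4 − 48.6) = 0.65 × -19.2 = -12.48.

-12.5 percentage points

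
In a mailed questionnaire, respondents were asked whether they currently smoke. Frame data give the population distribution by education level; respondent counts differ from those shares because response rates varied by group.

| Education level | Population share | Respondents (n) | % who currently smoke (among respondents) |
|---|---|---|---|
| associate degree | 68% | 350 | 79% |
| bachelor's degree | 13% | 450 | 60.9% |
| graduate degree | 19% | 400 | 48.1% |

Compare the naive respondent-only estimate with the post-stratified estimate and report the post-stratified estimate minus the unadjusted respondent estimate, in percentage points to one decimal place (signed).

+8.9 percentage points

Unadjusted (pooled respondent) estimate weights by respondent counts:
  (350/1200)×79 + (450/1200)×60.9 + (400/1200)×48.1 = 61.9125%
Post-stratified estimate weights by population shares:
  0.68×79 + 0.13×60.9 + 0.19×48.1 = 70.776%
Difference = 70.776 − 61.9125 = 8.8635 pp.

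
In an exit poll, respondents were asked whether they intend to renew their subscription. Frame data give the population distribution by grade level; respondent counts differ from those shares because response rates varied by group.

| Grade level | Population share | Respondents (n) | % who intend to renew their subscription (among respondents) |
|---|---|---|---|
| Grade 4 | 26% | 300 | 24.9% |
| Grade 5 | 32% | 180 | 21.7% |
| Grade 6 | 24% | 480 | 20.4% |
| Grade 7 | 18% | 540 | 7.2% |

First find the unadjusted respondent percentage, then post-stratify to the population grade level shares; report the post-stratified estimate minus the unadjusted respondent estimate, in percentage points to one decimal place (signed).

+2.9 percentage points

Naive respondent-only estimate (weights = respondent counts):
  (300/1500)×24.9 + (180/1500)×21.7 + (480/1500)×20.4 + (540/1500)×7.2 = 16.704%
Reweighting by population grade level shares:
  0.26×24.9 + 0.32×21.7 + 0.24×20.4 + 0.18×7.2 = 19.61%
Difference = 19.61 − 16.704 = 2.906 pp.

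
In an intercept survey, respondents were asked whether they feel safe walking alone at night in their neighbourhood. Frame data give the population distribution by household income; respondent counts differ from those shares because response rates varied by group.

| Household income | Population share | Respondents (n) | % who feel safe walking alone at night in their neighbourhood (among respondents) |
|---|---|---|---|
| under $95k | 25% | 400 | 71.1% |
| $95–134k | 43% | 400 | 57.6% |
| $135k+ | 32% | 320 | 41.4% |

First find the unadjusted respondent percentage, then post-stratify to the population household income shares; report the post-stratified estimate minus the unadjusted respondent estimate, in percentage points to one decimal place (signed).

-2.0 percentage points

Unadjusted (pooled respondent) estimate weights by respondent counts:
  (400/1120)×71.1 + (400/1120)×57.6 + (320/1120)×41.4 = 57.7929%
Post-stratifying to population shares instead:
  0.25×71.1 + 0.43×57.6 + 0.32×41.4 = 55.791%
Difference = 55.791 − 57.7929 = -2.0019 pp.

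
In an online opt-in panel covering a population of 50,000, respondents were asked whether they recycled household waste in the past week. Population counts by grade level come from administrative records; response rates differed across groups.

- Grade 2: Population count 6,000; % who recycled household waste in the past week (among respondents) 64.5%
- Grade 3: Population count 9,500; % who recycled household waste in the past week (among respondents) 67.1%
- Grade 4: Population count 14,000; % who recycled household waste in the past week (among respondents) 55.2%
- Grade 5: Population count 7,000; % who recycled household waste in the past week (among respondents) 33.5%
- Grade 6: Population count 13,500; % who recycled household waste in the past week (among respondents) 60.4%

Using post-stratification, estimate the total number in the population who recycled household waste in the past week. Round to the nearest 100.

28,500

Apply each group's respondent rate to its population count:
  Grade 2: 6,000 × 64.5% = 3870
  Grade 3: 9,500 × 67.1% = 6374.5
  Grade 4: 14,000 × 55.2% = 7728
  Grade 5: 7,000 × 33.5% = 2345
  Grade 6: 13,500 × 60.4% = 8154
Estimated total = 28471.5 → 28,500.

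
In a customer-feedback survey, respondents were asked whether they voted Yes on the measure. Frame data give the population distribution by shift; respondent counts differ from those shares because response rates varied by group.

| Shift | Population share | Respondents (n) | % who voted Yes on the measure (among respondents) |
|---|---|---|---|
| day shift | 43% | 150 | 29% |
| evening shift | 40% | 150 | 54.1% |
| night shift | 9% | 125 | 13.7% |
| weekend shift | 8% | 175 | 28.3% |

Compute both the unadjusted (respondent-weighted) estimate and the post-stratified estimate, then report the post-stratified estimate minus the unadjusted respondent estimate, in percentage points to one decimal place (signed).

+5.7 percentage points

Without adjustment, the pooled respondent share is:
  (150/600)×29 + (150/600)×54.1 + (125/600)×13.7 + (175/600)×28.3 = 31.8833%
Post-stratified estimate weights by population shares:
  0.43×29 + 0.4×54.1 + 0.09×13.7 + 0.08×28.3 = 37.607%
Difference = 37.607 − 31.8833 = 5.7237 pp.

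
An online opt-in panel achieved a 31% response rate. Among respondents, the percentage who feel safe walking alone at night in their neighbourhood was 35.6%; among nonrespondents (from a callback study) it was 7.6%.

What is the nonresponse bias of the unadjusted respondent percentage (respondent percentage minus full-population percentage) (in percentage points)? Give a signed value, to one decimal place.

Nonresponse fraction = 1 − 0.31 = 0.69.
Bias = (nonresponse fraction) × (respondent percentage − nonrespondent percentage)
     = 0.69 × (35.6 − 7.6) = 0.69 × 28 = 19.32.

+19.3 percentage points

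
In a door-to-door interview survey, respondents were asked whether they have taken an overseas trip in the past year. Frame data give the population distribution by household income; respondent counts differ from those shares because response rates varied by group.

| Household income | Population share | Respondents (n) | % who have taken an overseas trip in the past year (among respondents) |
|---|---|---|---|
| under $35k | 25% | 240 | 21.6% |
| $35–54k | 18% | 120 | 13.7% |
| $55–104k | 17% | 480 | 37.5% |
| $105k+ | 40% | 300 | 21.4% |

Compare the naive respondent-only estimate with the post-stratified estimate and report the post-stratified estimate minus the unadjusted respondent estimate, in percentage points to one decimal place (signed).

-4.6 percentage points

Naive respondent-only estimate (weights = respondent counts):
  (240/1140)×21.6 + (120/1140)×13.7 + (480/1140)×37.5 + (300/1140)×21.4 = 27.4105%
Post-stratified estimate weights by population shares:
  0.25×21.6 + 0.18×13.7 + 0.17×37.5 + 0.4×21.4 = 22.801%
Difference = 22.801 − 27.4105 = -4.6095 pp.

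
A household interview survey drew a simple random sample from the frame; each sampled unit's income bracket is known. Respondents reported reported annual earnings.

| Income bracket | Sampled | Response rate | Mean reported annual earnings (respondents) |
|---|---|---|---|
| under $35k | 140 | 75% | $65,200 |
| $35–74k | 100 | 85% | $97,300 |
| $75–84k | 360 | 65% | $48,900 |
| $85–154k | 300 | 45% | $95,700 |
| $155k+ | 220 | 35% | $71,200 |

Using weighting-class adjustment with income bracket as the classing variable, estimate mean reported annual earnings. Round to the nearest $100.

$72,200

Weighting each respondent by the inverse class response rate inflates each class back to its sampled size, so the class weight is n_sampled:
  under $35k: 140 × 65,200 = 9,128,000
  $35–74k: 100 × 97,300 = 9,730,000
  $75–84k: 360 × 48,900 = 17,604,000
  $85–154k: 300 × 95,700 = 28,710,000
  $155k+: 220 × 71,200 = 15,664,000
Adjusted estimate = 80,836,000 / 1,120 = 72,175 → $72,200.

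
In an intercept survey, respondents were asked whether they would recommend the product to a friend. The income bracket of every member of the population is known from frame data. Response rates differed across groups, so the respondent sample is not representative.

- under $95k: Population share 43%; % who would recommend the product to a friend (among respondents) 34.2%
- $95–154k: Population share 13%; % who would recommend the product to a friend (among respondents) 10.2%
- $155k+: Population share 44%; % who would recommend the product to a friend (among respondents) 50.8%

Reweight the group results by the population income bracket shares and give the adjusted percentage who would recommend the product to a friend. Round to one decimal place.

Post-stratification weights by population share, not respondent share:
  under $95k: 0.43 × 34.2 = 14.706
  $95–154k: 0.13 × 10.2 = 1.326
  $155k+: 0.44 × 50.8 = 22.352
Post-stratified estimate = 38.384 → 38.4%.

38.4%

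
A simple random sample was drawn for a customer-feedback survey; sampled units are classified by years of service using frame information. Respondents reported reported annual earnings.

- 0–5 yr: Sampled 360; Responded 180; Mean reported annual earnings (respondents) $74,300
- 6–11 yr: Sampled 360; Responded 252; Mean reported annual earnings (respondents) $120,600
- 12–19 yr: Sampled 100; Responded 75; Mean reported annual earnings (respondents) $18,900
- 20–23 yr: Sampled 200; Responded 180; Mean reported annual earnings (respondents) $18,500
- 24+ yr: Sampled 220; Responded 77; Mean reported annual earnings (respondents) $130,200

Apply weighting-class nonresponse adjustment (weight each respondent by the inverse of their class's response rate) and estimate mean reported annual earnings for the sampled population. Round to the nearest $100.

Class response rates: 0–5 yr 180/360 = 50%, 6–11 yr 252/360 = 70%, 12–19 yr 75/100 = 75%, 20–23 yr 180/200 = 90%, 24+ yr 77/220 = 35%.
With weight = n_sampled/n_responded per class, the weighted class total is n_sampled:
  0–5 yr: 360 × 74,300 = 26,748,000
  6–11 yr: 360 × 120,600 = 43,416,000
  12–19 yr: 100 × 18,900 = 1,890,000
  20–23 yr: 200 × 18,500 = 3,700,000
  24+ yr: 220 × 130,200 = 28,644,000
Adjusted estimate = 104,398,000 / 1,240 = 84191.9 → $84,200.

$84,200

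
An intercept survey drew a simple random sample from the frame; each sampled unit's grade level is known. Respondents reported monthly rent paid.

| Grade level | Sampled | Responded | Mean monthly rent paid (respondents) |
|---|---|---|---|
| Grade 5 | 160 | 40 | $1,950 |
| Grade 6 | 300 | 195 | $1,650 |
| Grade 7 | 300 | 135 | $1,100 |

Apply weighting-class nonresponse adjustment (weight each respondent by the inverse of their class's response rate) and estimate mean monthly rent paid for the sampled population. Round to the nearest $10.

Class response rates: Grade 5 40/160 = 25%, Grade 6 195/300 = 65%, Grade 7 135/300 = 45%.
Each respondent's weight = sampled/responded in their class; summing within a class gives n_sampled, so:
  Grade 5: 160 × 1950 = 312,000
  Grade 6: 300 × 1650 = 495,000
  Grade 7: 300 × 1100 = 330,000
Adjusted estimate = 1,137,000 / 760 = 1496.05 → $1,500.

$1,500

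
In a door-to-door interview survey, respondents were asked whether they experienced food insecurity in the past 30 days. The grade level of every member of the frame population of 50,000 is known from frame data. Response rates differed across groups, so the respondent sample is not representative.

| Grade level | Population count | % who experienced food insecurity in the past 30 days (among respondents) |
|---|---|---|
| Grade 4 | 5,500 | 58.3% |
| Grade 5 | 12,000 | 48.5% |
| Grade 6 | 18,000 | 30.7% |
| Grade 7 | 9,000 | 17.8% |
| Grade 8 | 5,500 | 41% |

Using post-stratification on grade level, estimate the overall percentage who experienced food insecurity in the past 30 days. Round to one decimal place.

Post-stratification weights by population share, not respondent share:
  Grade 4: (5,500/50,000) × 58.3 = 6.413
  Grade 5: (12,000/50,000) × 48.5 = 11.64
  Grade 6: (18,000/50,000) × 30.7 = 11.052
  Grade 7: (9,000/50,000) × 17.8 = 3.204
  Grade 8: (5,500/50,000) × 41 = 4.51
Post-stratified estimate = 36.819 → 36.8%.

36.8%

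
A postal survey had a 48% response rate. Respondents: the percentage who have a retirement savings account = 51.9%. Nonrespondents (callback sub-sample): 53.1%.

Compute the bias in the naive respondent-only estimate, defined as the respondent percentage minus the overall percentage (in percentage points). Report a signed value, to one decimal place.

-0.6 percentage points

Nonresponse fraction = 1 − 0.48 = 0.52.
Bias = (nonresponse fraction) × (respondent percentage − nonrespondent percentage)
     = 0.52 × (51.9 − 53.1) = 0.52 × -1.2 = -0.624.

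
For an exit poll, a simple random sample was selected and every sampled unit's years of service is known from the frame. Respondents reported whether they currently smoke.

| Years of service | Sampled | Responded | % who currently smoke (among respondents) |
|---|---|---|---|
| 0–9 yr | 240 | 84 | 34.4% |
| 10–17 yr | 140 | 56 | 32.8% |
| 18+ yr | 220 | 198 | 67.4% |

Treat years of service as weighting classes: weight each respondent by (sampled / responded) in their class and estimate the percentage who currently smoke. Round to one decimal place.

Class response rates: 0–9 yr 84/240 = 35%, 10–17 yr 56/140 = 40%, 18+ yr 198/220 = 90%.
Each respondent's weight = sampled/responded in their class; summing within a class gives n_sampled, so:
  0–9 yr: 240 × 34.4 = 8256
  10–17 yr: 140 × 32.8 = 4592
  18+ yr: 220 × 67.4 = 14828
Adjusted estimate = 27,676 / 600 = 46.1267 → 46.1%.

46.1%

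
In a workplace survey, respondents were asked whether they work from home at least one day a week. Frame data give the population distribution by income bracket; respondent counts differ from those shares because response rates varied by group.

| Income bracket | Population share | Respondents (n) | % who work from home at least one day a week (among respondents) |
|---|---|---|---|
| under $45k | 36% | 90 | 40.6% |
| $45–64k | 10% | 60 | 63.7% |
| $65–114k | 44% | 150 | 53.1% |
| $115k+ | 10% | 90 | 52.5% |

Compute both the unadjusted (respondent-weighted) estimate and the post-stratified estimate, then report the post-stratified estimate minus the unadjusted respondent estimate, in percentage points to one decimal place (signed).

-2.1 percentage points

Naive respondent-only estimate (weights = respondent counts):
  (90/390)×40.6 + (60/390)×63.7 + (150/390)×53.1 + (90/390)×52.5 = 51.7077%
Post-stratified estimate weights by population shares:
  0.36×40.6 + 0.1×63.7 + 0.44×53.1 + 0.1×52.5 = 49.6%
Difference = 49.6 − 51.7077 = -2.1077 pp.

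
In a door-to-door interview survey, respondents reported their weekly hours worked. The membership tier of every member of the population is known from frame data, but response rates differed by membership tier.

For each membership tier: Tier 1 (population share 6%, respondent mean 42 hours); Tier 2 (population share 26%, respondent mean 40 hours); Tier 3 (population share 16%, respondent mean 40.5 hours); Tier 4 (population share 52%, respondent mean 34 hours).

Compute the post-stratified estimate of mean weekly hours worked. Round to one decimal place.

Each cell contributes population-share × respondent value:
  Tier 1: 0.06 × 42 = 2.52
  Tier 2: 0.26 × 40 = 10.4
  Tier 3: 0.16 × 40.5 = 6.48
  Tier 4: 0.52 × 34 = 17.68
Post-stratified estimate = 37.08 → 37.1.

37.1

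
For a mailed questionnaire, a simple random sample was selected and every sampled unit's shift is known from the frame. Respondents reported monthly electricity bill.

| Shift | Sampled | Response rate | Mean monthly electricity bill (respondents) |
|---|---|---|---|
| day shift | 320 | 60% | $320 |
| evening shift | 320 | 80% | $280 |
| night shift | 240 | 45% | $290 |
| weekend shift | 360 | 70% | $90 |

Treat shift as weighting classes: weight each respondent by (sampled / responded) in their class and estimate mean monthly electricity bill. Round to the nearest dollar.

Inverse-response-rate weighting restores each class to its sampled count, so class totals weight by n_sampled:
  day shift: 320 × 320 = 102,400
  evening shift: 320 × 280 = 89,600
  night shift: 240 × 290 = 69,600
  weekend shift: 360 × 90 = 32,400
Adjusted estimate = 294,000 / 1,240 = 237.097 → $237.

$237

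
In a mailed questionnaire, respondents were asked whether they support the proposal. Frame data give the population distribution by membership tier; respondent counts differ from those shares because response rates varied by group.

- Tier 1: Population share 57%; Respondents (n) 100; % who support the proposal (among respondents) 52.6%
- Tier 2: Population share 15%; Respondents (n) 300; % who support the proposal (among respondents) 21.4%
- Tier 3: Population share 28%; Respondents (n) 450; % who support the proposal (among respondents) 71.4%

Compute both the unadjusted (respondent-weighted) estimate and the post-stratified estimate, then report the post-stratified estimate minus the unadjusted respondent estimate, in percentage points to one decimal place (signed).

+1.6 percentage points

Unadjusted (pooled respondent) estimate weights by respondent counts:
  (100/850)×52.6 + (300/850)×21.4 + (450/850)×71.4 = 51.5412%
Post-stratifying to population shares instead:
  0.57×52.6 + 0.15×21.4 + 0.28×71.4 = 53.184%
Difference = 53.184 − 51.5412 = 1.6428 pp.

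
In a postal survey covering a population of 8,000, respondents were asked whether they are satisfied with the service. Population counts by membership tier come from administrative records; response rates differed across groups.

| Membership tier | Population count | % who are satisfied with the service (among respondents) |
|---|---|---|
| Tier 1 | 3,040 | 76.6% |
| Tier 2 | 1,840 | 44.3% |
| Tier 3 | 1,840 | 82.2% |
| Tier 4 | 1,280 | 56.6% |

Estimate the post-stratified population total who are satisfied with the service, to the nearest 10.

5,380

Estimated count per cell = population count × respondent percentage:
  Tier 1: 3,040 × 76.6% = 2328.64
  Tier 2: 1,840 × 44.3% = 815.12
  Tier 3: 1,840 × 82.2% = 1512.48
  Tier 4: 1,280 × 56.6% = 724.48
Estimated total = 5380.72 → 5,380.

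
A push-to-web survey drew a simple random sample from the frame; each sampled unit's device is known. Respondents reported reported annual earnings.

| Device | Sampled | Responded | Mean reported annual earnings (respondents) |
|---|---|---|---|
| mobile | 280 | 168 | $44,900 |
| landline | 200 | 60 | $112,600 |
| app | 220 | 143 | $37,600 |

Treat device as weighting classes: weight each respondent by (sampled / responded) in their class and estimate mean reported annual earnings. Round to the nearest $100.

Response rates by class: mobile 168/280 = 60%, landline 60/200 = 30%, app 143/220 = 65%.
Each respondent's weight = sampled/responded in their class; summing within a class gives n_sampled, so:
  mobile: 280 × 44,900 = 12,572,000
  landline: 200 × 112,600 = 22,520,000
  app: 220 × 37,600 = 8,272,000
Adjusted estimate = 43,364,000 / 700 = 61948.6 → $61,900.

$61,900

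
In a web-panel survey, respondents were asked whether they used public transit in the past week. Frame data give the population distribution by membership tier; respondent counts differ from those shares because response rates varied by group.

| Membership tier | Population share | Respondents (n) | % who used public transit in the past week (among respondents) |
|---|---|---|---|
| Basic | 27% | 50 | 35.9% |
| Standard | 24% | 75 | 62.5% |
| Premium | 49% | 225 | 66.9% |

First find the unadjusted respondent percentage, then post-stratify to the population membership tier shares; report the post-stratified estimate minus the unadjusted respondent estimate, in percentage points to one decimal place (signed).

Naive respondent-only estimate (weights = respondent counts):
  (50/350)×35.9 + (75/350)×62.5 + (225/350)×66.9 = 61.5286%
Post-stratifying to population shares instead:
  0.27×35.9 + 0.24×62.5 + 0.49×66.9 = 57.474%
Difference = 57.474 − 61.5286 = -4.0546 pp.

-4.1 percentage points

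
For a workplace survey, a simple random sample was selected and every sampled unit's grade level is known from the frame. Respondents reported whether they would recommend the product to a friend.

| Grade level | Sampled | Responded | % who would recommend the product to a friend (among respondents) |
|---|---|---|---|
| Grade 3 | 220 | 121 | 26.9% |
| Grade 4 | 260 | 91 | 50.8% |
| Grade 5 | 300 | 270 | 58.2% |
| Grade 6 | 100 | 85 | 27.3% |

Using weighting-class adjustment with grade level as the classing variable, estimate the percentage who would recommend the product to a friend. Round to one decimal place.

Response rates by class: Grade 3 121/220 = 55%, Grade 4 91/260 = 35%, Grade 5 270/300 = 90%, Grade 6 85/100 = 85%.
Weighting each respondent by the inverse class response rate inflates each class back to its sampled size, so the class weight is n_sampled:
  Grade 3: 220 × 26.9 = 5918
  Grade 4: 260 × 50.8 = 13,208
  Grade 5: 300 × 58.2 = 17,460
  Grade 6: 100 × 27.3 = 2730
Adjusted estimate = 39,316 / 880 = 44.6773 → 44.7%.

44.7%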